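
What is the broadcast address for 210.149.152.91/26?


Network: 210.149.152.64/26
Host bits = 6
Set all host bits to 1:
Broadcast: 210.149.152.127


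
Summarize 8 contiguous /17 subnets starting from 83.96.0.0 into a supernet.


Original prefix: /17
Number of subnets: 8 = 2^3
New prefix = 17 - 3 = 14
Supernet: 83.96.0.0/14


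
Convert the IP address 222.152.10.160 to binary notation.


222 = 11011110
152 = 10011000
10 = 00001010
160 = 10100000
Binary: 11011110.10011000.00001010.10100000


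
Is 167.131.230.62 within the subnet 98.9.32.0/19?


Subnet network: 98.9.32.0
Test IP AND mask: 167.131.224.0
No, 167.131.230.62 is not in 98.9.32.0/19


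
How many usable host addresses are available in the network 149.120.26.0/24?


Host bits = 32 - 24 = 8
Total addresses = 2^8 = 256
Usable = total - 2 (network and broadcast)
Usable hosts: 254


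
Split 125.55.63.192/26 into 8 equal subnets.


New prefix = 26 + 3 = 29
Each subnet has 8 addresses
  125.55.63.192/29
  125.55.63.200/29
  125.55.63.208/29
  125.55.63.216/29
  125.55.63.224/29
  125.55.63.232/29
  125.55.63.240/29
  125.55.63.248/29
Subnets: 125.55.63.192/29, 125.55.63.200/29, 125.55.63.208/29, 125.55.63.216/29, 125.55.63.224/29, 125.55.63.232/29, 125.55.63.240/29, 125.55.63.248/29


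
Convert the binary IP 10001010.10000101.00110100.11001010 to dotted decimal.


10001010 = 138
10000101 = 133
00110100 = 52
11001010 = 202
IP: 138.133.52.202


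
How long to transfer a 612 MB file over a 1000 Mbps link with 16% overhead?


Effective throughput = 1000 * (1 - 16/100) = 840 Mbps
File size in Mb = 612 * 8 = 4896 Mb
Time = 4896 / 840
Time = 5.8286 seconds


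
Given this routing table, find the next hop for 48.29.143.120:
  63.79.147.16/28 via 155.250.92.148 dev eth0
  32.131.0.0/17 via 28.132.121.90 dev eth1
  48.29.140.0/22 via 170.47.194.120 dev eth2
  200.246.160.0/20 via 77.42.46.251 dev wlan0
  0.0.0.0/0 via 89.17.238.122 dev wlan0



Longest prefix match for 48.29.143.120:
  /28 63.79.147.16: no
  /17 32.131.0.0: no
  /22 48.29.140.0: MATCH
  /20 200.246.160.0: no
  /0 0.0.0.0: MATCH
Selected: next-hop 170.47.194.120 via eth2 (matched /22)


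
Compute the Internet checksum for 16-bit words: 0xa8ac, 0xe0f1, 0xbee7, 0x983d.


Sum all words (with carry folding):
+ 0xa8ac = 0xa8ac
+ 0xe0f1 = 0x899e
+ 0xbee7 = 0x4886
+ 0x983d = 0xe0c3
One's complement: ~0xe0c3
Checksum = 0x1f3c


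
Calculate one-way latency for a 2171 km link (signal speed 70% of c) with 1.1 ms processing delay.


Speed = 0.7 * 3e5 km/s = 210000 km/s
Propagation delay = 2171 / 210000 = 0.0103 s = 10.3381 ms
Processing delay = 1.1 ms
Total one-way latency = 11.4381 ms


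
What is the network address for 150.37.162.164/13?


IP:   10010110.00100101.10100010.10100100
Mask: 11111111.11111000.00000000.00000000
AND operation:
Net:  10010110.00100000.00000000.00000000
Network: 150.32.0.0/13


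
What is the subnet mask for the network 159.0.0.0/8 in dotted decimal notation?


/8 means 8 network bits, 24 host bits
Binary: 11111111000000000000000000000000
Mask: 255.0.0.0


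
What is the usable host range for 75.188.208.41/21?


Network: 75.188.208.0
Broadcast: 75.188.215.255
First usable = network + 1
Last usable = broadcast - 1
Range: 75.188.208.1 to 75.188.215.254


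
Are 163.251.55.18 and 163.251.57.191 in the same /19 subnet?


Mask: 255.255.224.0
163.251.55.18 AND mask = 163.251.32.0
163.251.57.191 AND mask = 163.251.32.0
Yes, same subnet (163.251.32.0)


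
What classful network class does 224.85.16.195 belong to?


First octet: 224
Binary: 11100000
1110xxxx -> Class D (224-239)
Class D (multicast), default mask N/A


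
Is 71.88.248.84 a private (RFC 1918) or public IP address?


RFC 1918 private ranges:
  10.0.0.0/8 (10.0.0.0 - 10.255.255.255)
  172.16.0.0/12 (172.16.0.0 - 172.31.255.255)
  192.168.0.0/16 (192.168.0.0 - 192.168.255.255)
Public (not in any RFC 1918 range)


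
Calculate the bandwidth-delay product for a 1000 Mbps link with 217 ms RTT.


BDP = bandwidth * RTT
= 1000 Mbps * 217 ms
= 1000 * 1e6 * 217 / 1000 bits
= 217000000 bits
= 27125000 bytes
= 26489.2578 KB
BDP = 217000000 bits (27125000 bytes)


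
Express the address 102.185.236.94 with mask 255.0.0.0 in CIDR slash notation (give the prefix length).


Binary: 11111111.00000000.00000000.00000000
Count leading 1s
Prefix: /8


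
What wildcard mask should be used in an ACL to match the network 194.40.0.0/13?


Subnet mask: 255.248.0.0
Wildcard = 255.255.255.255 - subnet mask
255 - 255 = 0
255 - 248 = 7
255 - 0 = 255
255 - 0 = 255
Wildcard: 0.7.255.255


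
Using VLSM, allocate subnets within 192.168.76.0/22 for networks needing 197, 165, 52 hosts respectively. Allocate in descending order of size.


197 hosts -> /24 (254 usable): 192.168.76.0/24
165 hosts -> /24 (254 usable): 192.168.77.0/24
52 hosts -> /26 (62 usable): 192.168.78.0/26
Allocation: 192.168.76.0/24 (197 hosts, 254 usable); 192.168.77.0/24 (165 hosts, 254 usable); 192.168.78.0/26 (52 hosts, 62 usable)


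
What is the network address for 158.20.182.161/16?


IP:   10011110.00010100.10110110.10100001
Mask: 11111111.11111111.00000000.00000000
AND operation:
Net:  10011110.00010100.00000000.00000000
Network: 158.20.0.0/16


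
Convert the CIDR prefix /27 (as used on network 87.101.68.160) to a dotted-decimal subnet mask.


/27 means 27 network bits, 5 host bits
Binary: 11111111111111111111111111100000
Mask: 255.255.255.224


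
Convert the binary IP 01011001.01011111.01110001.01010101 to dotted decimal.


01011001 = 89
01011111 = 95
01110001 = 113
01010101 = 85
IP: 89.95.113.85


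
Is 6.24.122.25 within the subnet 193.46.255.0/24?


Subnet network: 193.46.255.0
Test IP AND mask: 6.24.122.0
No, 6.24.122.25 is not in 193.46.255.0/24


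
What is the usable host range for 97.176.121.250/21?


Network: 97.176.120.0
Broadcast: 97.176.127.255
First usable = network + 1
Last usable = broadcast - 1
Range: 97.176.120.1 to 97.176.127.254


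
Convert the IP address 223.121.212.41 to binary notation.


223 = 11011111
121 = 01111001
212 = 11010100
41 = 00101001
Binary: 11011111.01111001.11010100.00101001


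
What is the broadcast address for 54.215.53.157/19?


Network: 54.215.32.0/19
Host bits = 13
Set all host bits to 1:
Broadcast: 54.215.63.255


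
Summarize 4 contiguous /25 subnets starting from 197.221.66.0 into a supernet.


Original prefix: /25
Number of subnets: 4 = 2^2
New prefix = 25 - 2 = 23
Supernet: 197.221.66.0/23


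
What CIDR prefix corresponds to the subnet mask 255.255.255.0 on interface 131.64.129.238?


Binary: 11111111.11111111.11111111.00000000
Count leading 1s
Prefix: /24


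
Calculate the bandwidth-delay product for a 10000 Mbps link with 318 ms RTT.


BDP = bandwidth * RTT
= 10000 Mbps * 318 ms
= 10000 * 1e6 * 318 / 1000 bits
= 3180000000 bits
= 397500000 bytes
= 388183.5938 KB
BDP = 3180000000 bits (397500000 bytes)


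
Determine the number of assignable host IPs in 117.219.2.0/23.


Host bits = 32 - 23 = 9
Total addresses = 2^9 = 512
Usable = total - 2 (network and broadcast)
Usable hosts: 510


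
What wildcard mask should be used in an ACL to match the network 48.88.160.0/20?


Subnet mask: 255.255.240.0
Wildcard = 255.255.255.255 - subnet mask
255 - 255 = 0
255 - 255 = 0
255 - 240 = 15
255 - 0 = 255
Wildcard: 0.0.15.255


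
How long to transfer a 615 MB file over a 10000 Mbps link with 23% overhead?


Effective throughput = 10000 * (1 - 23/100) = 7700 Mbps
File size in Mb = 615 * 8 = 4920 Mb
Time = 4920 / 7700
Time = 0.639 seconds


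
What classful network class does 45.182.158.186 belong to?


First octet: 45
Binary: 00101101
0xxxxxxx -> Class A (1-126)
Class A, default mask 255.0.0.0 (/8)


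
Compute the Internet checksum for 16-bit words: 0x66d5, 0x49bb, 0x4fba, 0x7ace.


Sum all words (with carry folding):
+ 0x66d5 = 0x66d5
+ 0x49bb = 0xb090
+ 0x4fba = 0x004b
+ 0x7ace = 0x7b19
One's complement: ~0x7b19
Checksum = 0x84e6


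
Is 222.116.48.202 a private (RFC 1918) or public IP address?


RFC 1918 private ranges:
  10.0.0.0/8 (10.0.0.0 - 10.255.255.255)
  172.16.0.0/12 (172.16.0.0 - 172.31.255.255)
  192.168.0.0/16 (192.168.0.0 - 192.168.255.255)
Public (not in any RFC 1918 range)


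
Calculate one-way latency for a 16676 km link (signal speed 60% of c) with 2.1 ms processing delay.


Speed = 0.6 * 3e5 km/s = 180000 km/s
Propagation delay = 16676 / 180000 = 0.0926 s = 92.6444 ms
Processing delay = 2.1 ms
Total one-way latency = 94.7444 ms


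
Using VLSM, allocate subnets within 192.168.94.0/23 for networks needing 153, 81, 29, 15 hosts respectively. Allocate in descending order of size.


153 hosts -> /24 (254 usable): 192.168.94.0/24
81 hosts -> /25 (126 usable): 192.168.95.0/25
29 hosts -> /27 (30 usable): 192.168.95.128/27
15 hosts -> /27 (30 usable): 192.168.95.160/27
Allocation: 192.168.94.0/24 (153 hosts, 254 usable); 192.168.95.0/25 (81 hosts, 126 usable); 192.168.95.128/27 (29 hosts, 30 usable); 192.168.95.160/27 (15 hosts, 30 usable)


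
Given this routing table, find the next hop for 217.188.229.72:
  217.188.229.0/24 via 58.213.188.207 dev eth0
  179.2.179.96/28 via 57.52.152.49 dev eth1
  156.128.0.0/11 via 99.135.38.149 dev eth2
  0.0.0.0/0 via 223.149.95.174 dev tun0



Longest prefix match for 217.188.229.72:
  /24 217.188.229.0: MATCH
  /28 179.2.179.96: no
  /11 156.128.0.0: no
  /0 0.0.0.0: MATCH
Selected: next-hop 58.213.188.207 via eth0 (matched /24)


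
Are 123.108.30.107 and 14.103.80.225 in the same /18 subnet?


Mask: 255.255.192.0
123.108.30.107 AND mask = 123.108.0.0
14.103.80.225 AND mask = 14.103.64.0
No, different subnets (123.108.0.0 vs 14.103.64.0)


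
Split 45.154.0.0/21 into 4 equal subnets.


New prefix = 21 + 2 = 23
Each subnet has 512 addresses
  45.154.0.0/23
  45.154.2.0/23
  45.154.4.0/23
  45.154.6.0/23
Subnets: 45.154.0.0/23, 45.154.2.0/23, 45.154.4.0/23, 45.154.6.0/23


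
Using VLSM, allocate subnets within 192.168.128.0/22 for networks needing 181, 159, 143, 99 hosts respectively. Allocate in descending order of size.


181 hosts -> /24 (254 usable): 192.168.128.0/24
159 hosts -> /24 (254 usable): 192.168.129.0/24
143 hosts -> /24 (254 usable): 192.168.130.0/24
99 hosts -> /25 (126 usable): 192.168.131.0/25
Allocation: 192.168.128.0/24 (181 hosts, 254 usable); 192.168.129.0/24 (159 hosts, 254 usable); 192.168.130.0/24 (143 hosts, 254 usable); 192.168.131.0/25 (99 hosts, 126 usable)


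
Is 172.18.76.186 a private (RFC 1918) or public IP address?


RFC 1918 private ranges:
  10.0.0.0/8 (10.0.0.0 - 10.255.255.255)
  172.16.0.0/12 (172.16.0.0 - 172.31.255.255)
  192.168.0.0/16 (192.168.0.0 - 192.168.255.255)
Private (in 172.16.0.0/12)


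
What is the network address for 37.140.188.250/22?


IP:   00100101.10001100.10111100.11111010
Mask: 11111111.11111111.11111100.00000000
AND operation:
Net:  00100101.10001100.10111100.00000000
Network: 37.140.188.0/22


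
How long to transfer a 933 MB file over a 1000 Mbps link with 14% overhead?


Effective throughput = 1000 * (1 - 14/100) = 860 Mbps
File size in Mb = 933 * 8 = 7464 Mb
Time = 7464 / 860
Time = 8.6791 seconds


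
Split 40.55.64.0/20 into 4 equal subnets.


New prefix = 20 + 2 = 22
Each subnet has 1024 addresses
  40.55.64.0/22
  40.55.68.0/22
  40.55.72.0/22
  40.55.76.0/22
Subnets: 40.55.64.0/22, 40.55.68.0/22, 40.55.72.0/22, 40.55.76.0/22


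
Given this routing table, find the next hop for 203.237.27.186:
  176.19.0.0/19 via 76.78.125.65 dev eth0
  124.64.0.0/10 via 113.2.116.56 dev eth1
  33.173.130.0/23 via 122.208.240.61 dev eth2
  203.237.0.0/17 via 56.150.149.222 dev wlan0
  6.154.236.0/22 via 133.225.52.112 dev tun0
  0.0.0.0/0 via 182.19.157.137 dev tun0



Longest prefix match for 203.237.27.186:
  /19 176.19.0.0: no
  /10 124.64.0.0: no
  /23 33.173.130.0: no
  /17 203.237.0.0: MATCH
  /22 6.154.236.0: no
  /0 0.0.0.0: MATCH
Selected: next-hop 56.150.149.222 via wlan0 (matched /17)


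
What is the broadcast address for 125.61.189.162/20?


Network: 125.61.176.0/20
Host bits = 12
Set all host bits to 1:
Broadcast: 125.61.191.255


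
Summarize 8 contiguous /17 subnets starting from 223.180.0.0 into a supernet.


Original prefix: /17
Number of subnets: 8 = 2^3
New prefix = 17 - 3 = 14
Supernet: 223.180.0.0/14


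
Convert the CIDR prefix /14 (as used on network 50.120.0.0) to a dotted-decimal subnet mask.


/14 means 14 network bits, 18 host bits
Binary: 11111111111111000000000000000000
Mask: 255.252.0.0


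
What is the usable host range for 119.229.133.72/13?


Network: 119.224.0.0
Broadcast: 119.231.255.255
First usable = network + 1
Last usable = broadcast - 1
Range: 119.224.0.1 to 119.231.255.254


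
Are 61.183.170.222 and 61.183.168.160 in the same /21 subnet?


Mask: 255.255.248.0
61.183.170.222 AND mask = 61.183.168.0
61.183.168.160 AND mask = 61.183.168.0
Yes, same subnet (61.183.168.0)


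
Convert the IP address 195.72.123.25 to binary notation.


195 = 11000011
72 = 01001000
123 = 01111011
25 = 00011001
Binary: 11000011.01001000.01111011.00011001


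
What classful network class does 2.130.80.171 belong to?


First octet: 2
Binary: 00000010
0xxxxxxx -> Class A (1-126)
Class A, default mask 255.0.0.0 (/8)


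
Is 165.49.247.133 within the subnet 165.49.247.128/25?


Subnet network: 165.49.247.128
Test IP AND mask: 165.49.247.128
Yes, 165.49.247.133 is in 165.49.247.128/25


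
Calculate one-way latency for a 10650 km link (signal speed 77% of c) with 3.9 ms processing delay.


Speed = 0.77 * 3e5 km/s = 231000 km/s
Propagation delay = 10650 / 231000 = 0.0461 s = 46.1039 ms
Processing delay = 3.9 ms
Total one-way latency = 50.0039 ms


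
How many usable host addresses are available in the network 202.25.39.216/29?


Host bits = 32 - 29 = 3
Total addresses = 2^3 = 8
Usable = total - 2 (network and broadcast)
Usable hosts: 6


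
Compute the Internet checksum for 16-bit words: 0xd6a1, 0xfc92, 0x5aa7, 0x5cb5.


Sum all words (with carry folding):
+ 0xd6a1 = 0xd6a1
+ 0xfc92 = 0xd334
+ 0x5aa7 = 0x2ddc
+ 0x5cb5 = 0x8a91
One's complement: ~0x8a91
Checksum = 0x756e


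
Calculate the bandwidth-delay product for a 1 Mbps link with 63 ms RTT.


BDP = bandwidth * RTT
= 1 Mbps * 63 ms
= 1 * 1e6 * 63 / 1000 bits
= 63000 bits
= 7875 bytes
= 7.6904 KB
BDP = 63000 bits (7875 bytes)


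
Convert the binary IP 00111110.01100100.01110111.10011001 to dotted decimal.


00111110 = 62
01100100 = 100
01110111 = 119
10011001 = 153
IP: 62.100.119.153


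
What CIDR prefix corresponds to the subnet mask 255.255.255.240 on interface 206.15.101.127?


Binary: 11111111.11111111.11111111.11110000
Count leading 1s
Prefix: /28


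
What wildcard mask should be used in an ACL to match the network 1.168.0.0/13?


Subnet mask: 255.248.0.0
Wildcard = 255.255.255.255 - subnet mask
255 - 255 = 0
255 - 248 = 7
255 - 0 = 255
255 - 0 = 255
Wildcard: 0.7.255.255


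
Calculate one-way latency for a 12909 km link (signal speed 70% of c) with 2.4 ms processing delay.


Speed = 0.7 * 3e5 km/s = 210000 km/s
Propagation delay = 12909 / 210000 = 0.0615 s = 61.4714 ms
Processing delay = 2.4 ms
Total one-way latency = 63.8714 ms


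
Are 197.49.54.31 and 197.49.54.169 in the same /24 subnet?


Mask: 255.255.255.0
197.49.54.31 AND mask = 197.49.54.0
197.49.54.169 AND mask = 197.49.54.0
Yes, same subnet (197.49.54.0)


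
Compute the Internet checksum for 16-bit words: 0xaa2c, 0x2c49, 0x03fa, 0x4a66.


Sum all words (with carry folding):
+ 0xaa2c = 0xaa2c
+ 0x2c49 = 0xd675
+ 0x03fa = 0xda6f
+ 0x4a66 = 0x24d6
One's complement: ~0x24d6
Checksum = 0xdb29


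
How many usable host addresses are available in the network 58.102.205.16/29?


Host bits = 32 - 29 = 3
Total addresses = 2^3 = 8
Usable = total - 2 (network and broadcast)
Usable hosts: 6


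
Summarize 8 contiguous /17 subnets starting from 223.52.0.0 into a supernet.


Original prefix: /17
Number of subnets: 8 = 2^3
New prefix = 17 - 3 = 14
Supernet: 223.52.0.0/14


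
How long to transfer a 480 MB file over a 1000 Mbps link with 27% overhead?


Effective throughput = 1000 * (1 - 27/100) = 730 Mbps
File size in Mb = 480 * 8 = 3840 Mb
Time = 3840 / 730
Time = 5.2603 seconds


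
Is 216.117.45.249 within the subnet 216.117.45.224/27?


Subnet network: 216.117.45.224
Test IP AND mask: 216.117.45.224
Yes, 216.117.45.249 is in 216.117.45.224/27


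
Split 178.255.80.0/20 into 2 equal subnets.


New prefix = 20 + 1 = 21
Each subnet has 2048 addresses
  178.255.80.0/21
  178.255.88.0/21
Subnets: 178.255.80.0/21, 178.255.88.0/21


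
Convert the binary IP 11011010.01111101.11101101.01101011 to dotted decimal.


11011010 = 218
01111101 = 125
11101101 = 237
01101011 = 107
IP: 218.125.237.107


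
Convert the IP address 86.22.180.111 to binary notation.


86 = 01010110
22 = 00010110
180 = 10110100
111 = 01101111
Binary: 01010110.00010110.10110100.01101111


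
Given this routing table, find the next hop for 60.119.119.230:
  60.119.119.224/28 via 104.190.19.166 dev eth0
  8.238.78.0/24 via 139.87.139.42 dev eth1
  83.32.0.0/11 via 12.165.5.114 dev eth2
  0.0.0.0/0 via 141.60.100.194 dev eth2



Longest prefix match for 60.119.119.230:
  /28 60.119.119.224: MATCH
  /24 8.238.78.0: no
  /11 83.32.0.0: no
  /0 0.0.0.0: MATCH
Selected: next-hop 104.190.19.166 via eth0 (matched /28)


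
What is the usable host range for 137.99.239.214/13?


Network: 137.96.0.0
Broadcast: 137.103.255.255
First usable = network + 1
Last usable = broadcast - 1
Range: 137.96.0.1 to 137.103.255.254


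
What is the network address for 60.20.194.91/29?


IP:   00111100.00010100.11000010.01011011
Mask: 11111111.11111111.11111111.11111000
AND operation:
Net:  00111100.00010100.11000010.01011000
Network: 60.20.194.88/29


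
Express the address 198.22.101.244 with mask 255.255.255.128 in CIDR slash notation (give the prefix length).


Binary: 11111111.11111111.11111111.10000000
Count leading 1s
Prefix: /25


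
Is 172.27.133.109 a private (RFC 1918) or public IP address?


RFC 1918 private ranges:
  10.0.0.0/8 (10.0.0.0 - 10.255.255.255)
  172.16.0.0/12 (172.16.0.0 - 172.31.255.255)
  192.168.0.0/16 (192.168.0.0 - 192.168.255.255)
Private (in 172.16.0.0/12)


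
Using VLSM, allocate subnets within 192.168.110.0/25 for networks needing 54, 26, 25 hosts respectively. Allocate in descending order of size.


54 hosts -> /26 (62 usable): 192.168.110.0/26
26 hosts -> /27 (30 usable): 192.168.110.64/27
25 hosts -> /27 (30 usable): 192.168.110.96/27
Allocation: 192.168.110.0/26 (54 hosts, 62 usable); 192.168.110.64/27 (26 hosts, 30 usable); 192.168.110.96/27 (25 hosts, 30 usable)


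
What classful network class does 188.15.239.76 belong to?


First octet: 188
Binary: 10111100
10xxxxxx -> Class B (128-191)
Class B, default mask 255.255.0.0 (/16)


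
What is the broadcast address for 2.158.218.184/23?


Network: 2.158.218.0/23
Host bits = 9
Set all host bits to 1:
Broadcast: 2.158.219.255


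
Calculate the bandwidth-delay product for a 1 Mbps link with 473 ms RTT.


BDP = bandwidth * RTT
= 1 Mbps * 473 ms
= 1 * 1e6 * 473 / 1000 bits
= 473000 bits
= 59125 bytes
= 57.7393 KB
BDP = 473000 bits (59125 bytes)


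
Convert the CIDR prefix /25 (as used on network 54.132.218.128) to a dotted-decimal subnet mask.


/25 means 25 network bits, 7 host bits
Binary: 11111111111111111111111110000000
Mask: 255.255.255.128


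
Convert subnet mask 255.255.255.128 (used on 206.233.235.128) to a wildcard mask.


Subnet mask: 255.255.255.128
Wildcard = 255.255.255.255 - subnet mask
255 - 255 = 0
255 - 255 = 0
255 - 255 = 0
255 - 128 = 127
Wildcard: 0.0.0.127


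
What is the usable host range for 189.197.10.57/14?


Network: 189.196.0.0
Broadcast: 189.199.255.255
First usable = network + 1
Last usable = broadcast - 1
Range: 189.196.0.1 to 189.199.255.254


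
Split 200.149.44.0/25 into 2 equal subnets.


New prefix = 25 + 1 = 26
Each subnet has 64 addresses
  200.149.44.0/26
  200.149.44.64/26
Subnets: 200.149.44.0/26, 200.149.44.64/26


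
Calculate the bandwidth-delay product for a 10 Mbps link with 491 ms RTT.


BDP = bandwidth * RTT
= 10 Mbps * 491 ms
= 10 * 1e6 * 491 / 1000 bits
= 4910000 bits
= 613750 bytes
= 599.3652 KB
BDP = 4910000 bits (613750 bytes)


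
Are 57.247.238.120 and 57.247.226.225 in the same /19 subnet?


Mask: 255.255.224.0
57.247.238.120 AND mask = 57.247.224.0
57.247.226.225 AND mask = 57.247.224.0
Yes, same subnet (57.247.224.0)


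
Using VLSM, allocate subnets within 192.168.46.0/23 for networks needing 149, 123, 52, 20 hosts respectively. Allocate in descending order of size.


149 hosts -> /24 (254 usable): 192.168.46.0/24
123 hosts -> /25 (126 usable): 192.168.47.0/25
52 hosts -> /26 (62 usable): 192.168.47.128/26
20 hosts -> /27 (30 usable): 192.168.47.192/27
Allocation: 192.168.46.0/24 (149 hosts, 254 usable); 192.168.47.0/25 (123 hosts, 126 usable); 192.168.47.128/26 (52 hosts, 62 usable); 192.168.47.192/27 (20 hosts, 30 usable)


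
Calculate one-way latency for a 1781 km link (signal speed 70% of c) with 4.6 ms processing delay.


Speed = 0.7 * 3e5 km/s = 210000 km/s
Propagation delay = 1781 / 210000 = 0.0085 s = 8.481 ms
Processing delay = 4.6 ms
Total one-way latency = 13.081 ms


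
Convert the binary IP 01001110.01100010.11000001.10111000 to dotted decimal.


01001110 = 78
01100010 = 98
11000001 = 193
10111000 = 184
IP: 78.98.193.184


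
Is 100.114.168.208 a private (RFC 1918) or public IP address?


RFC 1918 private ranges:
  10.0.0.0/8 (10.0.0.0 - 10.255.255.255)
  172.16.0.0/12 (172.16.0.0 - 172.31.255.255)
  192.168.0.0/16 (192.168.0.0 - 192.168.255.255)
Public (not in any RFC 1918 range)


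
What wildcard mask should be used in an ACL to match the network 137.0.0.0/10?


Subnet mask: 255.192.0.0
Wildcard = 255.255.255.255 - subnet mask
255 - 255 = 0
255 - 192 = 63
255 - 0 = 255
255 - 0 = 255
Wildcard: 0.63.255.255


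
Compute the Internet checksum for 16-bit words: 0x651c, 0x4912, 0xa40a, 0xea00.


Sum all words (with carry folding):
+ 0x651c = 0x651c
+ 0x4912 = 0xae2e
+ 0xa40a = 0x5239
+ 0xea00 = 0x3c3a
One's complement: ~0x3c3a
Checksum = 0xc3c5


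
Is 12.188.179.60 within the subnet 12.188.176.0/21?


Subnet network: 12.188.176.0
Test IP AND mask: 12.188.176.0
Yes, 12.188.179.60 is in 12.188.176.0/21


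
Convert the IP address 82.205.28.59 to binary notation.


82 = 01010010
205 = 11001101
28 = 00011100
59 = 00111011
Binary: 01010010.11001101.00011100.00111011


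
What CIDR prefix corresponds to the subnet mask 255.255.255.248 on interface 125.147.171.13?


Binary: 11111111.11111111.11111111.11111000
Count leading 1s
Prefix: /29


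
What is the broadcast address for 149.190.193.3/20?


Network: 149.190.192.0/20
Host bits = 12
Set all host bits to 1:
Broadcast: 149.190.207.255


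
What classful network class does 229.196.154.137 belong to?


First octet: 229
Binary: 11100101
1110xxxx -> Class D (224-239)
Class D (multicast), default mask N/A


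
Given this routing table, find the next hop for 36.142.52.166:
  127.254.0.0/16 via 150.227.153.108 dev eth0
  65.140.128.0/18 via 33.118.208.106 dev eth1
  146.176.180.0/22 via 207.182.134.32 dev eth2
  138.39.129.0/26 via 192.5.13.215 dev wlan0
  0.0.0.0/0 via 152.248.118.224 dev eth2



Longest prefix match for 36.142.52.166:
  /16 127.254.0.0: no
  /18 65.140.128.0: no
  /22 146.176.180.0: no
  /26 138.39.129.0: no
  /0 0.0.0.0: MATCH
Selected: next-hop 152.248.118.224 via eth2 (matched /0)


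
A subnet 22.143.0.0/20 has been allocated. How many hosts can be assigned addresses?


Host bits = 32 - 20 = 12
Total addresses = 2^12 = 4096
Usable = total - 2 (network and broadcast)
Usable hosts: 4094


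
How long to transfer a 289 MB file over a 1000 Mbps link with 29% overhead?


Effective throughput = 1000 * (1 - 29/100) = 710 Mbps
File size in Mb = 289 * 8 = 2312 Mb
Time = 2312 / 710
Time = 3.2563 seconds


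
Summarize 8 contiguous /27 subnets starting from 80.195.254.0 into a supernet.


Original prefix: /27
Number of subnets: 8 = 2^3
New prefix = 27 - 3 = 24
Supernet: 80.195.254.0/24


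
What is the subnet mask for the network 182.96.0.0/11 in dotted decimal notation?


/11 means 11 network bits, 21 host bits
Binary: 11111111111000000000000000000000
Mask: 255.224.0.0


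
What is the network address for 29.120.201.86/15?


IP:   00011101.01111000.11001001.01010110
Mask: 11111111.11111110.00000000.00000000
AND operation:
Net:  00011101.01111000.00000000.00000000
Network: 29.120.0.0/15


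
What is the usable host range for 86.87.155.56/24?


Network: 86.87.155.0
Broadcast: 86.87.155.255
First usable = network + 1
Last usable = broadcast - 1
Range: 86.87.155.1 to 86.87.155.254


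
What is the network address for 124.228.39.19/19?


IP:   01111100.11100100.00100111.00010011
Mask: 11111111.11111111.11100000.00000000
AND operation:
Net:  01111100.11100100.00100000.00000000
Network: 124.228.32.0/19


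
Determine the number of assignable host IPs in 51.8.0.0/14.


Host bits = 32 - 14 = 18
Total addresses = 2^18 = 262144
Usable = total - 2 (network and broadcast)
Usable hosts: 262142


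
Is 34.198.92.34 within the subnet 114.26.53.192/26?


Subnet network: 114.26.53.192
Test IP AND mask: 34.198.92.0
No, 34.198.92.34 is not in 114.26.53.192/26


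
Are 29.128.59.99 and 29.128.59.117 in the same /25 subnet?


Mask: 255.255.255.128
29.128.59.99 AND mask = 29.128.59.0
29.128.59.117 AND mask = 29.128.59.0
Yes, same subnet (29.128.59.0)


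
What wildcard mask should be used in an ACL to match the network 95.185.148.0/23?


Subnet mask: 255.255.254.0
Wildcard = 255.255.255.255 - subnet mask
255 - 255 = 0
255 - 255 = 0
255 - 254 = 1
255 - 0 = 255
Wildcard: 0.0.1.255


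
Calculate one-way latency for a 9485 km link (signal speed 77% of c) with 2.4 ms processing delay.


Speed = 0.77 * 3e5 km/s = 231000 km/s
Propagation delay = 9485 / 231000 = 0.0411 s = 41.0606 ms
Processing delay = 2.4 ms
Total one-way latency = 43.4606 ms


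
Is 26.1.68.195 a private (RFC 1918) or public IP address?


RFC 1918 private ranges:
  10.0.0.0/8 (10.0.0.0 - 10.255.255.255)
  172.16.0.0/12 (172.16.0.0 - 172.31.255.255)
  192.168.0.0/16 (192.168.0.0 - 192.168.255.255)
Public (not in any RFC 1918 range)


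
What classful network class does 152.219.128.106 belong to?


First octet: 152
Binary: 10011000
10xxxxxx -> Class B (128-191)
Class B, default mask 255.255.0.0 (/16)


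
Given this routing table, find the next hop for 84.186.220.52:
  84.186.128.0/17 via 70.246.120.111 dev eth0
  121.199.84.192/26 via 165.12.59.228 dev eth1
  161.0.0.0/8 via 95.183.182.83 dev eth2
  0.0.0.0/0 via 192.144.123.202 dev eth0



Longest prefix match for 84.186.220.52:
  /17 84.186.128.0: MATCH
  /26 121.199.84.192: no
  /8 161.0.0.0: no
  /0 0.0.0.0: MATCH
Selected: next-hop 70.246.120.111 via eth0 (matched /17)


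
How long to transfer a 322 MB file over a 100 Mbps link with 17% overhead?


Effective throughput = 100 * (1 - 17/100) = 83 Mbps
File size in Mb = 322 * 8 = 2576 Mb
Time = 2576 / 83
Time = 31.0361 seconds


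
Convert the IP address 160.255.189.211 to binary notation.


160 = 10100000
255 = 11111111
189 = 10111101
211 = 11010011
Binary: 10100000.11111111.10111101.11010011


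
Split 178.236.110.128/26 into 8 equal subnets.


New prefix = 26 + 3 = 29
Each subnet has 8 addresses
  178.236.110.128/29
  178.236.110.136/29
  178.236.110.144/29
  178.236.110.152/29
  178.236.110.160/29
  178.236.110.168/29
  178.236.110.176/29
  178.236.110.184/29
Subnets: 178.236.110.128/29, 178.236.110.136/29, 178.236.110.144/29, 178.236.110.152/29, 178.236.110.160/29, 178.236.110.168/29, 178.236.110.176/29, 178.236.110.184/29


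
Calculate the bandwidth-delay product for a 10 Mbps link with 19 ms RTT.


BDP = bandwidth * RTT
= 10 Mbps * 19 ms
= 10 * 1e6 * 19 / 1000 bits
= 190000 bits
= 23750 bytes
= 23.1934 KB
BDP = 190000 bits (23750 bytes)


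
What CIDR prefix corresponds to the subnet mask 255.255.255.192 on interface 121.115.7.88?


Binary: 11111111.11111111.11111111.11000000
Count leading 1s
Prefix: /26


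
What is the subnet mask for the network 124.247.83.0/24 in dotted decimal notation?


/24 means 24 network bits, 8 host bits
Binary: 11111111111111111111111100000000
Mask: 255.255.255.0


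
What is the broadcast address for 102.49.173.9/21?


Network: 102.49.168.0/21
Host bits = 11
Set all host bits to 1:
Broadcast: 102.49.175.255


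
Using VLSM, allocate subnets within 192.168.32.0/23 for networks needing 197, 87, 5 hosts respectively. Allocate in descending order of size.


197 hosts -> /24 (254 usable): 192.168.32.0/24
87 hosts -> /25 (126 usable): 192.168.33.0/25
5 hosts -> /29 (6 usable): 192.168.33.128/29
Allocation: 192.168.32.0/24 (197 hosts, 254 usable); 192.168.33.0/25 (87 hosts, 126 usable); 192.168.33.128/29 (5 hosts, 6 usable)


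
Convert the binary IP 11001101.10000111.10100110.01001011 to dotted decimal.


11001101 = 205
10000111 = 135
10100110 = 166
01001011 = 75
IP: 205.135.166.75


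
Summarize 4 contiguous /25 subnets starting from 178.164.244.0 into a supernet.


Original prefix: /25
Number of subnets: 4 = 2^2
New prefix = 25 - 2 = 23
Supernet: 178.164.244.0/23


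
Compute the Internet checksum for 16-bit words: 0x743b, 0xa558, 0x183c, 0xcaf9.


Sum all words (with carry folding):
+ 0x743b = 0x743b
+ 0xa558 = 0x1994
+ 0x183c = 0x31d0
+ 0xcaf9 = 0xfcc9
One's complement: ~0xfcc9
Checksum = 0x0336


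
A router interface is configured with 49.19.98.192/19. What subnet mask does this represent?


/19 means 19 network bits, 13 host bits
Binary: 11111111111111111110000000000000
Mask: 255.255.224.0


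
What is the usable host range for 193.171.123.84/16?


Network: 193.171.0.0
Broadcast: 193.171.255.255
First usable = network + 1
Last usable = broadcast - 1
Range: 193.171.0.1 to 193.171.255.254


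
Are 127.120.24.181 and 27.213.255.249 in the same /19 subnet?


Mask: 255.255.224.0
127.120.24.181 AND mask = 127.120.0.0
27.213.255.249 AND mask = 27.213.224.0
No, different subnets (127.120.0.0 vs 27.213.224.0)


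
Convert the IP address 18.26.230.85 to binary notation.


18 = 00010010
26 = 00011010
230 = 11100110
85 = 01010101
Binary: 00010010.00011010.11100110.01010101


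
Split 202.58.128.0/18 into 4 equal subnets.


New prefix = 18 + 2 = 20
Each subnet has 4096 addresses
  202.58.128.0/20
  202.58.144.0/20
  202.58.160.0/20
  202.58.176.0/20
Subnets: 202.58.128.0/20, 202.58.144.0/20, 202.58.160.0/20, 202.58.176.0/20


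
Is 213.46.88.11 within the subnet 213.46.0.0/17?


Subnet network: 213.46.0.0
Test IP AND mask: 213.46.0.0
Yes, 213.46.88.11 is in 213.46.0.0/17


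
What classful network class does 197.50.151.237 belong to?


First octet: 197
Binary: 11000101
110xxxxx -> Class C (192-223)
Class C, default mask 255.255.255.0 (/24)


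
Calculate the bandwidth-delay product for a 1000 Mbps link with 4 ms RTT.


BDP = bandwidth * RTT
= 1000 Mbps * 4 ms
= 1000 * 1e6 * 4 / 1000 bits
= 4000000 bits
= 500000 bytes
= 488.2812 KB
BDP = 4000000 bits (500000 bytes)


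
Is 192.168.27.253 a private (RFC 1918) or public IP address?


RFC 1918 private ranges:
  10.0.0.0/8 (10.0.0.0 - 10.255.255.255)
  172.16.0.0/12 (172.16.0.0 - 172.31.255.255)
  192.168.0.0/16 (192.168.0.0 - 192.168.255.255)
Private (in 192.168.0.0/16)


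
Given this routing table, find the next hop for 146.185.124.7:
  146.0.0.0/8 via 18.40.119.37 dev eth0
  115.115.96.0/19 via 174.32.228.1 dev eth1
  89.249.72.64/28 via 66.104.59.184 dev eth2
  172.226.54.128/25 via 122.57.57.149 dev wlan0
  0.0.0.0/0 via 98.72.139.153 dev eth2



Longest prefix match for 146.185.124.7:
  /8 146.0.0.0: MATCH
  /19 115.115.96.0: no
  /28 89.249.72.64: no
  /25 172.226.54.128: no
  /0 0.0.0.0: MATCH
Selected: next-hop 18.40.119.37 via eth0 (matched /8)


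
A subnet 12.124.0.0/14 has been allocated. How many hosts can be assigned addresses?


Host bits = 32 - 14 = 18
Total addresses = 2^18 = 262144
Usable = total - 2 (network and broadcast)
Usable hosts: 262142


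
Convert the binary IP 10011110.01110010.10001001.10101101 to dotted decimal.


10011110 = 158
01110010 = 114
10001001 = 137
10101101 = 173
IP: 158.114.137.173


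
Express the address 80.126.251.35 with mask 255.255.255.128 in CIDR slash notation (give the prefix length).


Binary: 11111111.11111111.11111111.10000000
Count leading 1s
Prefix: /25


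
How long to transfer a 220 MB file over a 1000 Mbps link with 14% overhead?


Effective throughput = 1000 * (1 - 14/100) = 860 Mbps
File size in Mb = 220 * 8 = 1760 Mb
Time = 1760 / 860
Time = 2.0465 seconds


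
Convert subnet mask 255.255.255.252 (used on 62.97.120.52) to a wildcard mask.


Subnet mask: 255.255.255.252
Wildcard = 255.255.255.255 - subnet mask
255 - 255 = 0
255 - 255 = 0
255 - 255 = 0
255 - 252 = 3
Wildcard: 0.0.0.3


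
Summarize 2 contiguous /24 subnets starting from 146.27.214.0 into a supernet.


Original prefix: /24
Number of subnets: 2 = 2^1
New prefix = 24 - 1 = 23
Supernet: 146.27.214.0/23


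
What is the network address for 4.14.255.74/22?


IP:   00000100.00001110.11111111.01001010
Mask: 11111111.11111111.11111100.00000000
AND operation:
Net:  00000100.00001110.11111100.00000000
Network: 4.14.252.0/22


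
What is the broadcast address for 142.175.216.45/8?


Network: 142.0.0.0/8
Host bits = 24
Set all host bits to 1:
Broadcast: 142.255.255.255


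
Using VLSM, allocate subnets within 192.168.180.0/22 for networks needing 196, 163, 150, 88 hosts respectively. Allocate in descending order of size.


196 hosts -> /24 (254 usable): 192.168.180.0/24
163 hosts -> /24 (254 usable): 192.168.181.0/24
150 hosts -> /24 (254 usable): 192.168.182.0/24
88 hosts -> /25 (126 usable): 192.168.183.0/25
Allocation: 192.168.180.0/24 (196 hosts, 254 usable); 192.168.181.0/24 (163 hosts, 254 usable); 192.168.182.0/24 (150 hosts, 254 usable); 192.168.183.0/25 (88 hosts, 126 usable)


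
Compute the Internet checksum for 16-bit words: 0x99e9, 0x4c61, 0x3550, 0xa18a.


Sum all words (with carry folding):
+ 0x99e9 = 0x99e9
+ 0x4c61 = 0xe64a
+ 0x3550 = 0x1b9b
+ 0xa18a = 0xbd25
One's complement: ~0xbd25
Checksum = 0x42da


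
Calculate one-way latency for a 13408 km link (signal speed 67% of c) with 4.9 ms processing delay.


Speed = 0.67 * 3e5 km/s = 201000 km/s
Propagation delay = 13408 / 201000 = 0.0667 s = 66.7065 ms
Processing delay = 4.9 ms
Total one-way latency = 71.6065 ms


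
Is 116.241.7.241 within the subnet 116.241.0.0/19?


Subnet network: 116.241.0.0
Test IP AND mask: 116.241.0.0
Yes, 116.241.7.241 is in 116.241.0.0/19


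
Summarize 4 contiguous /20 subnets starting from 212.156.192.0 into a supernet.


Original prefix: /20
Number of subnets: 4 = 2^2
New prefix = 20 - 2 = 18
Supernet: 212.156.192.0/18


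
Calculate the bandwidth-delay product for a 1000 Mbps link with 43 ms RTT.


BDP = bandwidth * RTT
= 1000 Mbps * 43 ms
= 1000 * 1e6 * 43 / 1000 bits
= 43000000 bits
= 5375000 bytes
= 5249.0234 KB
BDP = 43000000 bits (5375000 bytes)


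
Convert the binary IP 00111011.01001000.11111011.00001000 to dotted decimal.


00111011 = 59
01001000 = 72
11111011 = 251
00001000 = 8
IP: 59.72.251.8


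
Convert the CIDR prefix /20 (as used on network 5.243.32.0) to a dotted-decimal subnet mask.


/20 means 20 network bits, 12 host bits
Binary: 11111111111111111111000000000000
Mask: 255.255.240.0


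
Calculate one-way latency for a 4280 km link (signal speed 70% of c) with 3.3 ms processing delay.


Speed = 0.7 * 3e5 km/s = 210000 km/s
Propagation delay = 4280 / 210000 = 0.0204 s = 20.381 ms
Processing delay = 3.3 ms
Total one-way latency = 23.681 ms


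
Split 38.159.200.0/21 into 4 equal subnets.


New prefix = 21 + 2 = 23
Each subnet has 512 addresses
  38.159.200.0/23
  38.159.202.0/23
  38.159.204.0/23
  38.159.206.0/23
Subnets: 38.159.200.0/23, 38.159.202.0/23, 38.159.204.0/23, 38.159.206.0/23


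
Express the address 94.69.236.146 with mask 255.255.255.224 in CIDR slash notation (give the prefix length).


Binary: 11111111.11111111.11111111.11100000
Count leading 1s
Prefix: /27


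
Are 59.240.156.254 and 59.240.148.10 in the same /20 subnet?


Mask: 255.255.240.0
59.240.156.254 AND mask = 59.240.144.0
59.240.148.10 AND mask = 59.240.144.0
Yes, same subnet (59.240.144.0)


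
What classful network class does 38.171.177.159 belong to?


First octet: 38
Binary: 00100110
0xxxxxxx -> Class A (1-126)
Class A, default mask 255.0.0.0 (/8)


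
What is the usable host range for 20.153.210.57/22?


Network: 20.153.208.0
Broadcast: 20.153.211.255
First usable = network + 1
Last usable = broadcast - 1
Range: 20.153.208.1 to 20.153.211.254


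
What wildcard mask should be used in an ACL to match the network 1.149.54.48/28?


Subnet mask: 255.255.255.240
Wildcard = 255.255.255.255 - subnet mask
255 - 255 = 0
255 - 255 = 0
255 - 255 = 0
255 - 240 = 15
Wildcard: 0.0.0.15


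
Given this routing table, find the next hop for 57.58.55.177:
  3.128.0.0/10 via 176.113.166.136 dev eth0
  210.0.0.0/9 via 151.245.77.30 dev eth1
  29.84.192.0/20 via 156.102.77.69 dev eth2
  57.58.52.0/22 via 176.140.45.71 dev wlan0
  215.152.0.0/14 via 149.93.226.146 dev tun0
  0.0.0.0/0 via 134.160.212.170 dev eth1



Longest prefix match for 57.58.55.177:
  /10 3.128.0.0: no
  /9 210.0.0.0: no
  /20 29.84.192.0: no
  /22 57.58.52.0: MATCH
  /14 215.152.0.0: no
  /0 0.0.0.0: MATCH
Selected: next-hop 176.140.45.71 via wlan0 (matched /22)


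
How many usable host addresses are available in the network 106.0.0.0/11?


Host bits = 32 - 11 = 21
Total addresses = 2^21 = 2097152
Usable = total - 2 (network and broadcast)
Usable hosts: 2097150


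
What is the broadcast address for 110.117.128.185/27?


Network: 110.117.128.160/27
Host bits = 5
Set all host bits to 1:
Broadcast: 110.117.128.191


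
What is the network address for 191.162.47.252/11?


IP:   10111111.10100010.00101111.11111100
Mask: 11111111.11100000.00000000.00000000
AND operation:
Net:  10111111.10100000.00000000.00000000
Network: 191.160.0.0/11


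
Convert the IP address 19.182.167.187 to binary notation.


19 = 00010011
182 = 10110110
167 = 10100111
187 = 10111011
Binary: 00010011.10110110.10100111.10111011


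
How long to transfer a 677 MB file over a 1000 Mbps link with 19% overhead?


Effective throughput = 1000 * (1 - 19/100) = 810 Mbps
File size in Mb = 677 * 8 = 5416 Mb
Time = 5416 / 810
Time = 6.6864 seconds


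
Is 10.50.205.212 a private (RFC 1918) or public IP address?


RFC 1918 private ranges:
  10.0.0.0/8 (10.0.0.0 - 10.255.255.255)
  172.16.0.0/12 (172.16.0.0 - 172.31.255.255)
  192.168.0.0/16 (192.168.0.0 - 192.168.255.255)
Private (in 10.0.0.0/8)


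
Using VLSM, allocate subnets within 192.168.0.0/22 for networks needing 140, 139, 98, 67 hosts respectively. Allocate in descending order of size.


140 hosts -> /24 (254 usable): 192.168.0.0/24
139 hosts -> /24 (254 usable): 192.168.1.0/24
98 hosts -> /25 (126 usable): 192.168.2.0/25
67 hosts -> /25 (126 usable): 192.168.2.128/25
Allocation: 192.168.0.0/24 (140 hosts, 254 usable); 192.168.1.0/24 (139 hosts, 254 usable); 192.168.2.0/25 (98 hosts, 126 usable); 192.168.2.128/25 (67 hosts, 126 usable)


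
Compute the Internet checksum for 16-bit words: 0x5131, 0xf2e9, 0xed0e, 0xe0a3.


Sum all words (with carry folding):
+ 0x5131 = 0x5131
+ 0xf2e9 = 0x441b
+ 0xed0e = 0x312a
+ 0xe0a3 = 0x11ce
One's complement: ~0x11ce
Checksum = 0xee31
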